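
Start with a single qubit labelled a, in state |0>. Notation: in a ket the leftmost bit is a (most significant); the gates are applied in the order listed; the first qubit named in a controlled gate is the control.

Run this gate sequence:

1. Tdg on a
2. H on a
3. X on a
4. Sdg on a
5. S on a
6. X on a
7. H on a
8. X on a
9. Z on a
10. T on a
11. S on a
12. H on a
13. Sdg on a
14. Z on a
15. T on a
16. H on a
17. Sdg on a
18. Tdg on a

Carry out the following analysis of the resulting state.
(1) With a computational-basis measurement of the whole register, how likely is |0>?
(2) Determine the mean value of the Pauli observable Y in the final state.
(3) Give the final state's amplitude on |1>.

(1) Outcome |0> occurs with probability sqrt(2)/4 + 1/2.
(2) The expectation value of Y is -1/2.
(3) The final state's coefficient on |1> equals -1/2 - exp(3*I*pi/4)/2.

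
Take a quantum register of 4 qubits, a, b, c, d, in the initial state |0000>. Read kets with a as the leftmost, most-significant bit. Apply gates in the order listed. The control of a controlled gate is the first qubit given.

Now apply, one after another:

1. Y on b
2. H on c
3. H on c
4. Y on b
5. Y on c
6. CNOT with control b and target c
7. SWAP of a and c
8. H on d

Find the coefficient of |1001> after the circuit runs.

The amplitude on |1001> is sqrt(2)*I/2. Key observation: steps 1-4 multiply out to the identity, so the circuit reduces to the remaining gates.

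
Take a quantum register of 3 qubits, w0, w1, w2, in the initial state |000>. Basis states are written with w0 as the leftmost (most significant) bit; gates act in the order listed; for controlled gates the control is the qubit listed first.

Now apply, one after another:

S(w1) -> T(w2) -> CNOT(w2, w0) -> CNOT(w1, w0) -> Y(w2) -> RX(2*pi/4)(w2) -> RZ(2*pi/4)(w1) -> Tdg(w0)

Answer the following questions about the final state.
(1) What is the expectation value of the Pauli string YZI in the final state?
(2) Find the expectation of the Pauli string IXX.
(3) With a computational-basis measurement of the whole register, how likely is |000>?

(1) The expectation value of YZI is 0.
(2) The expectation value of IXX is 0.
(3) A full measurement returns |000> with probability 1/2.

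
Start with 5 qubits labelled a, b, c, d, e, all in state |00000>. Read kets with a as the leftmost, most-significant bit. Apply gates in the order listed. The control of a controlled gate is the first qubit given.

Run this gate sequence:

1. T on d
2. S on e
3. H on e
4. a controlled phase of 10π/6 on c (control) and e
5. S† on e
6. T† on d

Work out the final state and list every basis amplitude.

The final amplitudes are sqrt(2)/2 on |00000>, -sqrt(2)*I/2 on |00001>, and 0 on every other basis state.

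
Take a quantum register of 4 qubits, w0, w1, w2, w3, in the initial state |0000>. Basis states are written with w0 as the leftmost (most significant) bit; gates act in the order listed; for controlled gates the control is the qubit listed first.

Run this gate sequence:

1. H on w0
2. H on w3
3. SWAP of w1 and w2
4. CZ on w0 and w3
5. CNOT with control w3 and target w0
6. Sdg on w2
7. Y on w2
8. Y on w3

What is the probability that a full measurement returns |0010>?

A full measurement returns |0010> with probability 1/4.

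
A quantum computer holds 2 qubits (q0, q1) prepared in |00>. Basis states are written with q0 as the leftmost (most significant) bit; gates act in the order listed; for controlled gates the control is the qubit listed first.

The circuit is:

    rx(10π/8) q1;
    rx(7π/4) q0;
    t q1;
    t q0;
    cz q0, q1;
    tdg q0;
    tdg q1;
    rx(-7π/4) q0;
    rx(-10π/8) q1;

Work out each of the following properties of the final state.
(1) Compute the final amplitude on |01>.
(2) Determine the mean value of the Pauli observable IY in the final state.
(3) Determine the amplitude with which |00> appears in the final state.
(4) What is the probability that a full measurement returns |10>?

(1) The amplitude on |01> is I*(1 - sqrt(2))/4.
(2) The observable IY averages to 1/2 - sqrt(2)/4.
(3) The amplitude on |00> is 3/4.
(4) Outcome |10> occurs with probability sqrt(2)/8 + 3/16.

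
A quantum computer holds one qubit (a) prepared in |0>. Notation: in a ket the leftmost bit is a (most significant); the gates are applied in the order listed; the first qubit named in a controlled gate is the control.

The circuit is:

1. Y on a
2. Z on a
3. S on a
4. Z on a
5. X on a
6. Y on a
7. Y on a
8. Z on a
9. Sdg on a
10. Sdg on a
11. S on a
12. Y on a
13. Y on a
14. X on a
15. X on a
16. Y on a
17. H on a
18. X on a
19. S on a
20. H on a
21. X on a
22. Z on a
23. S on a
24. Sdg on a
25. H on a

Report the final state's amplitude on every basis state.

The final amplitudes are -sqrt(2)/2 on |0>, sqrt(2)*I/2 on |1>.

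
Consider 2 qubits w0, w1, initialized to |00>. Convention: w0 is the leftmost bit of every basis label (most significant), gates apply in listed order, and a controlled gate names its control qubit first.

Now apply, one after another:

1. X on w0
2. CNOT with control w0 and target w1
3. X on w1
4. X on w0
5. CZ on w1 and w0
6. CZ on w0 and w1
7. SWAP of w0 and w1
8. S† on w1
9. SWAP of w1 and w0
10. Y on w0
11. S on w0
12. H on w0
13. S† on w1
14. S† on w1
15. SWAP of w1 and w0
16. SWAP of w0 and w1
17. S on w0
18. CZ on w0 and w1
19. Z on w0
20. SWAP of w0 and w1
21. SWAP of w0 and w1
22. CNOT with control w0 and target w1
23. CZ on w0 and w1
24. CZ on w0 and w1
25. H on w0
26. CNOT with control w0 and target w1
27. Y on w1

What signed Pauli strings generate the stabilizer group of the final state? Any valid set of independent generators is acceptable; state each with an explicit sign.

One valid set of independent stabilizer generators is -YI, +IY (any independent generating set of the same group is equally correct).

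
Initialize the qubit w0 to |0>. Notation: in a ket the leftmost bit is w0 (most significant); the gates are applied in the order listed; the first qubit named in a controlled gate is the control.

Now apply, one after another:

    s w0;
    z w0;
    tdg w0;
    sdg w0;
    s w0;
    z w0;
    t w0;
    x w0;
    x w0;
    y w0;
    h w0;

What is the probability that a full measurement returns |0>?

A full measurement returns |0> with probability 1/2.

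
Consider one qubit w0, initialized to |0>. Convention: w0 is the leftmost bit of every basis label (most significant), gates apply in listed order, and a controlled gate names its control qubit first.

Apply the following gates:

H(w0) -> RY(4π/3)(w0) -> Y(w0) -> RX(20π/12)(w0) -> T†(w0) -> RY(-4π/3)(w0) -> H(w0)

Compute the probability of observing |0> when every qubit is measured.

A full measurement returns |0> with probability sqrt(2)/32 + 5/16.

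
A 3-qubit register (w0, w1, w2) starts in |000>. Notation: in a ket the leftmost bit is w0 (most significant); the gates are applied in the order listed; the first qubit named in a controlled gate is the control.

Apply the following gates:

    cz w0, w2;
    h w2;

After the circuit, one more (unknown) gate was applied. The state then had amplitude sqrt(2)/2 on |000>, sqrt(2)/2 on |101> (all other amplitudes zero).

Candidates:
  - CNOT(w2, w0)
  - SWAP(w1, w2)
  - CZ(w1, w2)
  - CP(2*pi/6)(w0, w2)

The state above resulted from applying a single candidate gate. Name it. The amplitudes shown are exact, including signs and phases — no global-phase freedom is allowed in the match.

It was CNOT(w2, w0) that produced the state shown.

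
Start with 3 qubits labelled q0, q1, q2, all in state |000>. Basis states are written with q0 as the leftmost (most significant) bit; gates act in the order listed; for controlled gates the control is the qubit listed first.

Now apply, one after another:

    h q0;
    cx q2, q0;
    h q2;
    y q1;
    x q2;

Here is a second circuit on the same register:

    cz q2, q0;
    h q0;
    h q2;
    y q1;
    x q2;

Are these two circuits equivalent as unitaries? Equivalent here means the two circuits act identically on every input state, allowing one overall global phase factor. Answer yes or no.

Yes — the two circuits implement the same unitary up to a global phase.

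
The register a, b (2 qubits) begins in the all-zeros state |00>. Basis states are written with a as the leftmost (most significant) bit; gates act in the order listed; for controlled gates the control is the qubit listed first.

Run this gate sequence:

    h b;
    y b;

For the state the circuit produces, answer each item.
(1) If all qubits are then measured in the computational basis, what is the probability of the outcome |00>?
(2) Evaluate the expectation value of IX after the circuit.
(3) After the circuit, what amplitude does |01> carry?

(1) The probability of measuring |00> is 1/2.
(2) The expectation value of IX is -1.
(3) The amplitude on |01> is sqrt(2)*I/2.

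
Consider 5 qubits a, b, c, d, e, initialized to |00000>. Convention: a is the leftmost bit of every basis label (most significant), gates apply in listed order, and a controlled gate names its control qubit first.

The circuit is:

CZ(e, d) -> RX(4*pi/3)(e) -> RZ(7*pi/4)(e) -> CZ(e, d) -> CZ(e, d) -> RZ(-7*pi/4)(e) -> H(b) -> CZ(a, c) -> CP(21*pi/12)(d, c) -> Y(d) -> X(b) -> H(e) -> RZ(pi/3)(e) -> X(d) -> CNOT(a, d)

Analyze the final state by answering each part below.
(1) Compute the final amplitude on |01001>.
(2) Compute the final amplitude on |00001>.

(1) |01001> carries amplitude -sqrt(3)*exp(I*pi/6)/4 - exp(2*I*pi/3)/4 in the final state.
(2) The amplitude on |00001> is -sqrt(3)*exp(I*pi/6)/4 - exp(2*I*pi/3)/4.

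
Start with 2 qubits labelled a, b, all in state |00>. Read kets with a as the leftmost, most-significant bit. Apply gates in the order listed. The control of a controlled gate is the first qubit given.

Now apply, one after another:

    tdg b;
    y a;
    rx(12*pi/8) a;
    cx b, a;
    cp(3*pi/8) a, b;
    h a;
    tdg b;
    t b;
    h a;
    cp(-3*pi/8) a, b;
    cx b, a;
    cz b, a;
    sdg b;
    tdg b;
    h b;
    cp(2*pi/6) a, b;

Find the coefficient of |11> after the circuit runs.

|11> carries amplitude -exp(5*I*pi/6)/2 in the final state. Key observation: the block from step 4 through step 11 cancels to the identity and can be dropped.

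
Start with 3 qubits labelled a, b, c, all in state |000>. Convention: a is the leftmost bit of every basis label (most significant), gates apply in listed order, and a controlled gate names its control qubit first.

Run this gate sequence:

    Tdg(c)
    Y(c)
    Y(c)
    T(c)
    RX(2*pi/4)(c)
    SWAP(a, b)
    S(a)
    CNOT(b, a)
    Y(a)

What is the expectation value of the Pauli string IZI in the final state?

The expectation value of IZI is 1. Key observation: steps 1-4 multiply out to the identity, so the circuit reduces to the remaining gates.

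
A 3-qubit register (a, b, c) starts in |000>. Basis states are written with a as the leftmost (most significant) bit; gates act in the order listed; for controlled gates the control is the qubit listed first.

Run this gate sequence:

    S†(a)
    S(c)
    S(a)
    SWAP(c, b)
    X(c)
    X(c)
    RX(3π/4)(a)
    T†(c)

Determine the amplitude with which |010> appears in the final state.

The amplitude on |010> is 0. Key observation: gates 5-6 undo each other exactly, leaving only the rest of the circuit to track.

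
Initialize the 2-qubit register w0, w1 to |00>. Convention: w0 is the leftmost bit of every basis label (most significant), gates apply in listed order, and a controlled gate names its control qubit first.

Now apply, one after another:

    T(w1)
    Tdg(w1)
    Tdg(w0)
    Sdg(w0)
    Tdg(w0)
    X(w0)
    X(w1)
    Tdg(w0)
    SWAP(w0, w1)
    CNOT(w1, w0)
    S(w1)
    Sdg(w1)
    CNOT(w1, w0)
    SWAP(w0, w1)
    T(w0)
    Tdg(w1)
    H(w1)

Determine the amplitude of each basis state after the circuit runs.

After the circuit, the state carries amplitude 0 on |00>, 0 on |01>, -sqrt(2)*exp(3*I*pi/4)/2 on |10>, sqrt(2)*exp(3*I*pi/4)/2 on |11>.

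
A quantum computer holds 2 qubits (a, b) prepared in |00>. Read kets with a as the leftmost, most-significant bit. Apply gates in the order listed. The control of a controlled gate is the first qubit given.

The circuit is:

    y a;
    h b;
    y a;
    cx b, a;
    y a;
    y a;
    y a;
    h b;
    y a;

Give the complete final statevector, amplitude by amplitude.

The final amplitudes are 1/2 on |00>, 1/2 on |01>, 1/2 on |10>, -1/2 on |11>.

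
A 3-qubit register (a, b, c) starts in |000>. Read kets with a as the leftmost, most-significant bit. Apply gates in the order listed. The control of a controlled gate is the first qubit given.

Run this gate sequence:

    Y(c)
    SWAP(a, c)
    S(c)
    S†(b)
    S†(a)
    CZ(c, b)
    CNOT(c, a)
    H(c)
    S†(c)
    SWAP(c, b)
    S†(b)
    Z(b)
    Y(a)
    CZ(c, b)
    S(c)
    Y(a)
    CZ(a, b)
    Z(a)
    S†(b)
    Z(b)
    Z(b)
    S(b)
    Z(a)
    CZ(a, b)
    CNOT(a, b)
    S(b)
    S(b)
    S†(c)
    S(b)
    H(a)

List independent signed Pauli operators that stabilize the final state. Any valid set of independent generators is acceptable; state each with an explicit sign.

One valid set of independent stabilizer generators is -XII, -IYI, +IIZ (any independent generating set of the same group is equally correct). Key observation: the block from step 17 through step 24 cancels to the identity and can be dropped.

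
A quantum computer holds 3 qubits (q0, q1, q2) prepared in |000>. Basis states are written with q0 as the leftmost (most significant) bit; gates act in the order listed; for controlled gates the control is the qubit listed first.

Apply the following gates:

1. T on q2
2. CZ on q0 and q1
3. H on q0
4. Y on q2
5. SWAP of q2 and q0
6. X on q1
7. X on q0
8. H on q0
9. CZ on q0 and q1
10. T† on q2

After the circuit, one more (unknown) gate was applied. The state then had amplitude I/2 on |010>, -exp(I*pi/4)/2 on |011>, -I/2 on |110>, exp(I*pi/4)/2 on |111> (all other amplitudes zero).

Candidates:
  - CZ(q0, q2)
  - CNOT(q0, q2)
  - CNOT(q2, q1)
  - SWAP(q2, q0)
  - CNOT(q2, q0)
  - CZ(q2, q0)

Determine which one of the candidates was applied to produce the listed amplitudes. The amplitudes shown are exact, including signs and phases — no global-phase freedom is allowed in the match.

The unique candidate consistent with the amplitudes is CNOT(q2, q0).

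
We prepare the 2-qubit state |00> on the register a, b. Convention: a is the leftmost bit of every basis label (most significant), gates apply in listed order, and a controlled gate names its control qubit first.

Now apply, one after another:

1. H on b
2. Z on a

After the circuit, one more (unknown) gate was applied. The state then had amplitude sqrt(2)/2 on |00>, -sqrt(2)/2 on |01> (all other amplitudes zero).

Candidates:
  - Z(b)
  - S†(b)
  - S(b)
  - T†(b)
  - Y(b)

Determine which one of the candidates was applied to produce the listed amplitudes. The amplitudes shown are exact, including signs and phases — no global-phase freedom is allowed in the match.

The applied gate was Z(b).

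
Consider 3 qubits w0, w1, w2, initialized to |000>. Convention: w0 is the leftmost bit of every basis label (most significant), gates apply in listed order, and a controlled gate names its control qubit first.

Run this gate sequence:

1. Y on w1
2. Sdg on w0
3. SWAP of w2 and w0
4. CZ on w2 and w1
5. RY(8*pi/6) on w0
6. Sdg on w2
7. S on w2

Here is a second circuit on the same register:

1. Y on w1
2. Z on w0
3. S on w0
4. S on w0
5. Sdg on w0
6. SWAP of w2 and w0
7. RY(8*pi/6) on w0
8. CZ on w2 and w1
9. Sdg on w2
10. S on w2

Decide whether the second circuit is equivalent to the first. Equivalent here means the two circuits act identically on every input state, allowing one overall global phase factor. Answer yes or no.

Yes, they are equivalent — the unitaries differ by at most a global phase.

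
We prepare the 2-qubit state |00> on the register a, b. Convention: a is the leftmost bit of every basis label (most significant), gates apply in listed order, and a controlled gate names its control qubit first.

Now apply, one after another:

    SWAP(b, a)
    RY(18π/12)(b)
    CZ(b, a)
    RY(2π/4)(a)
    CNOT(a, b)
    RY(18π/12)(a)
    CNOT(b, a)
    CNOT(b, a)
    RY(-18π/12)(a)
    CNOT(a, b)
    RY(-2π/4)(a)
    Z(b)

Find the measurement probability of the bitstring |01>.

A full measurement returns |01> with probability 1/2.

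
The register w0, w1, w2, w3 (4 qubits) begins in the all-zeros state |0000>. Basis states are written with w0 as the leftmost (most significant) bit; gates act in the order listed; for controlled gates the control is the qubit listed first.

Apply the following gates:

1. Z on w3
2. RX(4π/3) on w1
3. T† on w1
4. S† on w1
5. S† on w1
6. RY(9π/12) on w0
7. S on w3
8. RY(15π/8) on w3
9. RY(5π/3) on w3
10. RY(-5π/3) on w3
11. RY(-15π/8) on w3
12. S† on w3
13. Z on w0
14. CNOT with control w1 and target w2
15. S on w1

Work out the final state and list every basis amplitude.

After the circuit, the state carries amplitude -sqrt(2 - sqrt(2))/4 on |0000>, -sqrt(3)*sqrt(1/2 - sqrt(2)/4)*exp(-I*pi/4)*sin(pi/16)**2/2 - sqrt(3)*sqrt(1/2 - sqrt(2)/4)*exp(-I*pi/4)*cos(pi/16)**2/2 on |0110>, sqrt(sqrt(2) + 2)/4 on |1000>, sqrt(3)*sqrt(sqrt(2)/4 + 1/2)*exp(-I*pi/4)*cos(pi/16)**2/2 + sqrt(3)*sqrt(sqrt(2)/4 + 1/2)*exp(-I*pi/4)*sin(pi/16)**2/2 on |1110>, and 0 on every other basis state. Key observation: gates 7-12 undo each other exactly, leaving only the rest of the circuit to track.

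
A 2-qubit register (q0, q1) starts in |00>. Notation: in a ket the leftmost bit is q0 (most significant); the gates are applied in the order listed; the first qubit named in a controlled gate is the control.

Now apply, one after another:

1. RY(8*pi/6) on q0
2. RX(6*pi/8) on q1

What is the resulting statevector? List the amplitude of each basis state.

The final amplitudes are -sqrt(2 - sqrt(2))/4 on |00>, I*sqrt(sqrt(2) + 2)/4 on |01>, sqrt(6 - 3*sqrt(2))/4 on |10>, -I*sqrt(3*sqrt(2) + 6)/4 on |11>.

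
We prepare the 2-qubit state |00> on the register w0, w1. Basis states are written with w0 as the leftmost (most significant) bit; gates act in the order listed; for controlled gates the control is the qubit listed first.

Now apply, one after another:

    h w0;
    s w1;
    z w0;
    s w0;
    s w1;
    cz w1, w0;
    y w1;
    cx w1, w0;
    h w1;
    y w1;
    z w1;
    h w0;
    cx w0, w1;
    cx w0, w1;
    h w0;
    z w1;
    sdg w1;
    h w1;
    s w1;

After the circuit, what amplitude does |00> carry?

|00> carries amplitude sqrt(2)*(1 + I)/4 in the final state. Key observation: steps 11-16 multiply out to the identity, so the circuit reduces to the remaining gates.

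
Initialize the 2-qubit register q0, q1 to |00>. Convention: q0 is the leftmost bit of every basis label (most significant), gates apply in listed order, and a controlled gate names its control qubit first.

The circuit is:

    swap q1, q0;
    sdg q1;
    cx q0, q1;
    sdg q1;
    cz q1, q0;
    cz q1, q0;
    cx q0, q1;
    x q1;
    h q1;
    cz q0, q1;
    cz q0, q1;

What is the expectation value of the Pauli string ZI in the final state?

In the final state, ZI has expectation 1. Key observation: steps 10-11 multiply out to the identity, so the circuit reduces to the remaining gates.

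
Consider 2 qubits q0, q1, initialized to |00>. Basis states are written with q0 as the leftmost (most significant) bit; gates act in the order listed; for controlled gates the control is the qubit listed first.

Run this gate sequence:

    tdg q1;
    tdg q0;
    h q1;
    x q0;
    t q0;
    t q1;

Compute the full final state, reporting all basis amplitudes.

After the circuit, the state carries amplitude 0 on |00>, 0 on |01>, sqrt(2)*exp(I*pi/4)/2 on |10>, sqrt(2)*I/2 on |11>.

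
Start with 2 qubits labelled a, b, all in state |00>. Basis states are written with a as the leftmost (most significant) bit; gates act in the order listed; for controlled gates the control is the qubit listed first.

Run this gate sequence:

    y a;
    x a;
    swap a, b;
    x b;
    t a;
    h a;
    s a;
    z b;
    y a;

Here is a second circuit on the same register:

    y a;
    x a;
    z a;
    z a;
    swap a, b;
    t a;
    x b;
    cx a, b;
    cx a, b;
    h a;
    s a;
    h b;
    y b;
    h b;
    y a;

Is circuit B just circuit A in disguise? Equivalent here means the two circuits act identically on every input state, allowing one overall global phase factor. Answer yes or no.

No — the two circuits implement different unitaries, even allowing a global phase.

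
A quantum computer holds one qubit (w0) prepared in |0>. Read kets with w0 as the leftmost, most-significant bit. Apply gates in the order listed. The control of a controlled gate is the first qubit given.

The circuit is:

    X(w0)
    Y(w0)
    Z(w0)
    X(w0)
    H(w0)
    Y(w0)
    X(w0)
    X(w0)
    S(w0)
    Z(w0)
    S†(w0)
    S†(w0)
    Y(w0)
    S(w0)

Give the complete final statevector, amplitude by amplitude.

The resulting statevector has amplitude sqrt(2)/2 on |0>, -sqrt(2)/2 on |1>.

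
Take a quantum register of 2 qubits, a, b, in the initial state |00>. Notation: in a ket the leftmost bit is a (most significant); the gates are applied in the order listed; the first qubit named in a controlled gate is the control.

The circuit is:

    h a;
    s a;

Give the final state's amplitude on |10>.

|10> carries amplitude sqrt(2)*I/2 in the final state.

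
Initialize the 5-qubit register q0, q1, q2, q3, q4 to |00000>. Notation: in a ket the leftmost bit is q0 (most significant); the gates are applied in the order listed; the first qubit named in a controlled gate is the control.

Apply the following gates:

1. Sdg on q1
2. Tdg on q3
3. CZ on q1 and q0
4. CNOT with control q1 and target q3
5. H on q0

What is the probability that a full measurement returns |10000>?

The probability of measuring |10000> is 1/2.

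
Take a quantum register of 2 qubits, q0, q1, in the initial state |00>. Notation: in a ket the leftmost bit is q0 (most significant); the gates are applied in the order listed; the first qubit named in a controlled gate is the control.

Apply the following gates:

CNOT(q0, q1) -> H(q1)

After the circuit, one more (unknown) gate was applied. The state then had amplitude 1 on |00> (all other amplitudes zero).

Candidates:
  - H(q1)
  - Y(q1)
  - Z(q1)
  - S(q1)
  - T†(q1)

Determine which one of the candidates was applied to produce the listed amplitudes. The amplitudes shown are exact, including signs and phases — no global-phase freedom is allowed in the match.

It was H(q1) that produced the state shown.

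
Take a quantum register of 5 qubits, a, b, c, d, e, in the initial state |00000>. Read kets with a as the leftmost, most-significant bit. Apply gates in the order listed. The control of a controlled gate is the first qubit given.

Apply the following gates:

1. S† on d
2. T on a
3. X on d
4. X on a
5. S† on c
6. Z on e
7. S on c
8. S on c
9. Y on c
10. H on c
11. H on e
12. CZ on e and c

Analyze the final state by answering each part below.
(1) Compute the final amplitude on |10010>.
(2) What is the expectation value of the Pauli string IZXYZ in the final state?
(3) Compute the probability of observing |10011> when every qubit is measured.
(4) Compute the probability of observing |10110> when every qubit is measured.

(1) The final state's coefficient on |10010> equals I/2.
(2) In the final state, IZXYZ has expectation 0.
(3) The probability of measuring |10011> is 1/4.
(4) The probability of measuring |10110> is 1/4.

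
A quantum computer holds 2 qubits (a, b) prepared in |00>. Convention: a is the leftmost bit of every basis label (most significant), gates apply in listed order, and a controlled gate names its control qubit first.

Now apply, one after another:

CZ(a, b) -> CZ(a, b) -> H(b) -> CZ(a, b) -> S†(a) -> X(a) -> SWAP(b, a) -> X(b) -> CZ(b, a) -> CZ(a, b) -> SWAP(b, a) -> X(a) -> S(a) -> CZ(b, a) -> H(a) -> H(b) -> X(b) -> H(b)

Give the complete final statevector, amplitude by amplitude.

The resulting statevector has amplitude I/2 on |00>, I/2 on |01>, -I/2 on |10>, -I/2 on |11>.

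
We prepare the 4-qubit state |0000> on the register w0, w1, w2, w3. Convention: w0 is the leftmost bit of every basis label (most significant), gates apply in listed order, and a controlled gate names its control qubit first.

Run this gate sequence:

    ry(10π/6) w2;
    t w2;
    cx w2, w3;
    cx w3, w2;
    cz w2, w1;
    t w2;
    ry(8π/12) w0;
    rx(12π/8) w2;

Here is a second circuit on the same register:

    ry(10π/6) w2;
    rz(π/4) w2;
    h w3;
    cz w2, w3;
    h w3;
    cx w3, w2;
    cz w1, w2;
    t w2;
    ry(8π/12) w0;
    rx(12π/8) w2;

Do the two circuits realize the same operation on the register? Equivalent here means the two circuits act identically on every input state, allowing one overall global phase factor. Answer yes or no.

Yes, they are equivalent — the unitaries differ by at most a global phase.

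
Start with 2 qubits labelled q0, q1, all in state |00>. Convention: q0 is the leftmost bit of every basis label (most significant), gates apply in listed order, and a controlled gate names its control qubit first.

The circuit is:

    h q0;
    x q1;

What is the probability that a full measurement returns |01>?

A full measurement returns |01> with probability 1/2.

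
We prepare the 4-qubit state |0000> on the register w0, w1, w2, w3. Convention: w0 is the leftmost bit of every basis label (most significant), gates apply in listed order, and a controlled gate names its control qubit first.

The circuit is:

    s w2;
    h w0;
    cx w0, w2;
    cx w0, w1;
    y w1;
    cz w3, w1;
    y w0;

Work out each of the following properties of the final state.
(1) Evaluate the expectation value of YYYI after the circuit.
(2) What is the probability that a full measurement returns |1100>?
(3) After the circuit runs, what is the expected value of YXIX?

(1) The observable YYYI averages to 0.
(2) Outcome |1100> occurs with probability 1/2.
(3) The observable YXIX averages to 0.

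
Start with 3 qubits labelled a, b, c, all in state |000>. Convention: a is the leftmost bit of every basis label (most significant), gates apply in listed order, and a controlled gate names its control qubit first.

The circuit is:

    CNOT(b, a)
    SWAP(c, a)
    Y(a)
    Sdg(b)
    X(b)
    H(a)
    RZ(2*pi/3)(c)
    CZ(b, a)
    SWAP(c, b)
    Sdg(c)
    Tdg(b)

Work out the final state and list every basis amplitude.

The resulting statevector has amplitude -sqrt(2)*exp(2*I*pi/3)/2 on |001>, -sqrt(2)*exp(2*I*pi/3)/2 on |101>, and 0 on every other basis state.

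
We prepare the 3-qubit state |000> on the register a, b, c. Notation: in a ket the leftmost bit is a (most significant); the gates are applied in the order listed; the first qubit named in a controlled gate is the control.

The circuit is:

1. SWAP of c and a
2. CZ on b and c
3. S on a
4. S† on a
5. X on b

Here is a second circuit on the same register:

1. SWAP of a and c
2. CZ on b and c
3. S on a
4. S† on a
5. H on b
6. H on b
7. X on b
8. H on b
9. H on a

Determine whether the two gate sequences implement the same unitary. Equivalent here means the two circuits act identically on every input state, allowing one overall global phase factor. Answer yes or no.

No, they are not equivalent — no single phase factor reconciles the two unitaries.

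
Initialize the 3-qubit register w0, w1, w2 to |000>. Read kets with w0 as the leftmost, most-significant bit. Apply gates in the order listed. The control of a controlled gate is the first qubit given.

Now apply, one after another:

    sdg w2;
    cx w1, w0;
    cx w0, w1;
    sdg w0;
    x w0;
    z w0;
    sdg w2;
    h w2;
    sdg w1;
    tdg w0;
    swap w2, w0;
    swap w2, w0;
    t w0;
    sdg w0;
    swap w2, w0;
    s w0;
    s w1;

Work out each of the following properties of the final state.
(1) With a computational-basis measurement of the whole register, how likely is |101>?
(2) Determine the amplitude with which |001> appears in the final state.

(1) A full measurement returns |101> with probability 1/2.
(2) The amplitude on |001> is sqrt(2)*I/2.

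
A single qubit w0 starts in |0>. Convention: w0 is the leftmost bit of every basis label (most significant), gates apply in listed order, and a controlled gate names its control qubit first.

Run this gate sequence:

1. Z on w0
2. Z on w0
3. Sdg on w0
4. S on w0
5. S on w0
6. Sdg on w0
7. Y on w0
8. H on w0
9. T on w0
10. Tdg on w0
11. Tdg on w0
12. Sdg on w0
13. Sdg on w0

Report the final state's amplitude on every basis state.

The resulting statevector has amplitude sqrt(2)*I/2 on |0>, sqrt(2)*exp(I*pi/4)/2 on |1>.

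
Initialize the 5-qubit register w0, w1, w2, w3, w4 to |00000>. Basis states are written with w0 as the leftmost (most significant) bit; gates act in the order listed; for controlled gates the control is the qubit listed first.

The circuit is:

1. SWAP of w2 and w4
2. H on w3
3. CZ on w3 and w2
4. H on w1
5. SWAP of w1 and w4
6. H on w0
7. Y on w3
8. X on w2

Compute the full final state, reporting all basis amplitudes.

The final amplitudes are -sqrt(2)*I/4 on |00100>, -sqrt(2)*I/4 on |00101>, sqrt(2)*I/4 on |00110>, sqrt(2)*I/4 on |00111>, -sqrt(2)*I/4 on |10100>, -sqrt(2)*I/4 on |10101>, sqrt(2)*I/4 on |10110>, sqrt(2)*I/4 on |10111>, and 0 on every other basis state.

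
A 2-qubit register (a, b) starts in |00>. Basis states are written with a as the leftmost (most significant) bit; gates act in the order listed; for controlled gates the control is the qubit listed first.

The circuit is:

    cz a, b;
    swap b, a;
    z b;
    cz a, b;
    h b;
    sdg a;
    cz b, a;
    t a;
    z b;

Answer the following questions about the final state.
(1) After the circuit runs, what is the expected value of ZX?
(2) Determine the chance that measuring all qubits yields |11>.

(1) The expectation value of ZX is -1.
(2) The probability of measuring |11> is 0.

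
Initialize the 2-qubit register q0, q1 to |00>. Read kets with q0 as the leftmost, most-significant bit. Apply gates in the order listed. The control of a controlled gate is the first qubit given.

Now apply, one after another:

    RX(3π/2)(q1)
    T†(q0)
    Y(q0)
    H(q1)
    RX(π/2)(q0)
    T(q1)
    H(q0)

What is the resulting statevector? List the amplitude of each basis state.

The resulting statevector has amplitude -I/2 on |00>, -exp(I*pi/4)/2 on |01>, -1/2 on |10>, exp(3*I*pi/4)/2 on |11>.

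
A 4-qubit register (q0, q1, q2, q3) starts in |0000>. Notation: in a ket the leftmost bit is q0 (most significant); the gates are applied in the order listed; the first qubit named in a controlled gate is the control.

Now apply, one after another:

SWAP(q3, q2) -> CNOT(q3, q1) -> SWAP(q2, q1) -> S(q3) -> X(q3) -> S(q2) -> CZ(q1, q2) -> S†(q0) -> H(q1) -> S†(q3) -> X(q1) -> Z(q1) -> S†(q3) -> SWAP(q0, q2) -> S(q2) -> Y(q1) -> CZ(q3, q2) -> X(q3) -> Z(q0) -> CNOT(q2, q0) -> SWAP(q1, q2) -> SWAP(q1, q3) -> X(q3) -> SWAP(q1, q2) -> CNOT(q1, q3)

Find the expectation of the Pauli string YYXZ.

The observable YYXZ averages to 0.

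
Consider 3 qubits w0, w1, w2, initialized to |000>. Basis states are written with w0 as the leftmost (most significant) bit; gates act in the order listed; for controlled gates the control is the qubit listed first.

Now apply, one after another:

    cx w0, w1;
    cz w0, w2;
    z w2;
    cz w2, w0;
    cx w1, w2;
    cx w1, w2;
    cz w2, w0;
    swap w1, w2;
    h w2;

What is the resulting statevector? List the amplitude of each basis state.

The final amplitudes are sqrt(2)/2 on |000>, sqrt(2)/2 on |001>, and 0 on every other basis state. Key observation: the block from step 4 through step 7 cancels to the identity and can be dropped.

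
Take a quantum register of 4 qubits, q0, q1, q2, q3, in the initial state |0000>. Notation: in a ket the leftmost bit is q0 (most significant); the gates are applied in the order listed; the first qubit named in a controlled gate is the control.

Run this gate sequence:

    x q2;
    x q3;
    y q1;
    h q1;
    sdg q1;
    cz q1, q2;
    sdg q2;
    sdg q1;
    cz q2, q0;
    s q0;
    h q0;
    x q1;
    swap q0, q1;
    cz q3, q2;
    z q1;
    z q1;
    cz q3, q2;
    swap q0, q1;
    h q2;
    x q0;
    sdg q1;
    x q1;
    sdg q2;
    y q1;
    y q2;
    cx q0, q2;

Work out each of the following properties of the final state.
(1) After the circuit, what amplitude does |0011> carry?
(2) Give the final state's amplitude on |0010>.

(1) The amplitude on |0011> is -sqrt(2)/4. Key observation: the block from step 13 through step 18 cancels to the identity and can be dropped.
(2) The final state's coefficient on |0010> equals 0.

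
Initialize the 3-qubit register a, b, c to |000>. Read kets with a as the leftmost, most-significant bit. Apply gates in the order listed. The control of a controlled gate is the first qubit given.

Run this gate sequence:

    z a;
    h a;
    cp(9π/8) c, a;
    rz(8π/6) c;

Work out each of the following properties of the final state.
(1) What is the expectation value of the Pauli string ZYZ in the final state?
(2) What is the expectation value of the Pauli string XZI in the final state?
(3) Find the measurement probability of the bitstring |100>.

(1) The expectation value of ZYZ is 0.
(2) The expectation value of XZI is 1.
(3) The probability of measuring |100> is 1/2.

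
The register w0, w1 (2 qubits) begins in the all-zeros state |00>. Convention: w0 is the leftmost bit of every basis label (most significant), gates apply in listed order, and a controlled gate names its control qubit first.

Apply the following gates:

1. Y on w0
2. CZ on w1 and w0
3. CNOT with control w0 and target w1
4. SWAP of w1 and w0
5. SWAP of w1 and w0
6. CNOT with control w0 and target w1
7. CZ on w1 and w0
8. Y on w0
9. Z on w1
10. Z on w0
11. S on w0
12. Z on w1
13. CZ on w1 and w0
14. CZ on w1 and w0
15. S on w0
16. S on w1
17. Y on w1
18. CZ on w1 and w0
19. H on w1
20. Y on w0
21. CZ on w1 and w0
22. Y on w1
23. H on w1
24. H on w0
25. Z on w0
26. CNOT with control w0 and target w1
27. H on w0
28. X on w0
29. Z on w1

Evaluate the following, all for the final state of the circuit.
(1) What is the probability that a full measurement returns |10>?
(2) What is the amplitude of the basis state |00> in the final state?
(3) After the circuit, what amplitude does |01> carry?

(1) The probability of measuring |10> is 1/4. Key observation: the block from step 1 through step 8 cancels to the identity and can be dropped.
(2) |00> carries amplitude -I/2 in the final state.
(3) The amplitude on |01> is -I/2.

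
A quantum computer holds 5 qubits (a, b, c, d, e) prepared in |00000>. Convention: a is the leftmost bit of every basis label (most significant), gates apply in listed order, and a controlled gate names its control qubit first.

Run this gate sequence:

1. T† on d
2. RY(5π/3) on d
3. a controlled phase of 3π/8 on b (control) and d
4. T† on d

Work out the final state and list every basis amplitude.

The final amplitudes are -sqrt(3)/2 on |00000>, -exp(3*I*pi/4)/2 on |00010>, and 0 on every other basis state.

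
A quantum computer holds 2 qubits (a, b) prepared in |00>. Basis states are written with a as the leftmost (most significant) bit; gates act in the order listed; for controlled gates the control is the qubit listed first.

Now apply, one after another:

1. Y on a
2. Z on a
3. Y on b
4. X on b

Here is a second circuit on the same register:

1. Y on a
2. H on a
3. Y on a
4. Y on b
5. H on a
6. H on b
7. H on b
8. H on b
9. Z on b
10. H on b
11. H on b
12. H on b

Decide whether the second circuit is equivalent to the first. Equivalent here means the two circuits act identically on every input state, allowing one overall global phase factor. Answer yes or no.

No: there is an input state on which the two circuits produce genuinely different outputs (not merely differing by a phase).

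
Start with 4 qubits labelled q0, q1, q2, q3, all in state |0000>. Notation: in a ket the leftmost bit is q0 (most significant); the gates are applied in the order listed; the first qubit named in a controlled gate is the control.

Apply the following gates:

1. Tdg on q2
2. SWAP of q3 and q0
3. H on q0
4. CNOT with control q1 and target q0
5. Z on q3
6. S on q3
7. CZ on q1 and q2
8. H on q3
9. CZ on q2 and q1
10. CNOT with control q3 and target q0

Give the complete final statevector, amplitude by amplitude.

The resulting statevector has amplitude 1/2 on |0000>, 1/2 on |0001>, 1/2 on |1000>, 1/2 on |1001>, and 0 on every other basis state.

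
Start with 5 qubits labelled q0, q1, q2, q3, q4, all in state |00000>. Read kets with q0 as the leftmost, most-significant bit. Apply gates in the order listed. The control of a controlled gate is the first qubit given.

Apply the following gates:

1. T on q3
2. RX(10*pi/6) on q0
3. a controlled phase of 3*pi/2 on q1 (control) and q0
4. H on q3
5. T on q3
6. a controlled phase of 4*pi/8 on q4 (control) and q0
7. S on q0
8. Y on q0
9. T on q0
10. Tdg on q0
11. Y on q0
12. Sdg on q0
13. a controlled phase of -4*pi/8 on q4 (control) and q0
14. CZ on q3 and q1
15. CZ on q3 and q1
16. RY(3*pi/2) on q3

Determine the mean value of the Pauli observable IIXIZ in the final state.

The observable IIXIZ averages to 0. Key observation: gates 6-13 undo each other exactly, leaving only the rest of the circuit to track.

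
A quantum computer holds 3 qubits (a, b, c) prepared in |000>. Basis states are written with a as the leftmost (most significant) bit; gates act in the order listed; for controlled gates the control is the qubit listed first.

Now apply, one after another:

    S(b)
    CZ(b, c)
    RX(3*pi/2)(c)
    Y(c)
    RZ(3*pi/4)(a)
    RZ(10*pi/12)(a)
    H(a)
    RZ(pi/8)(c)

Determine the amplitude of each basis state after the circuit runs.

The resulting statevector has amplitude exp(7*I*pi/48)/2 on |000>, exp(37*I*pi/48)/2 on |001>, 0 on |010>, 0 on |011>, exp(7*I*pi/48)/2 on |100>, exp(37*I*pi/48)/2 on |101>, 0 on |110>, 0 on |111>.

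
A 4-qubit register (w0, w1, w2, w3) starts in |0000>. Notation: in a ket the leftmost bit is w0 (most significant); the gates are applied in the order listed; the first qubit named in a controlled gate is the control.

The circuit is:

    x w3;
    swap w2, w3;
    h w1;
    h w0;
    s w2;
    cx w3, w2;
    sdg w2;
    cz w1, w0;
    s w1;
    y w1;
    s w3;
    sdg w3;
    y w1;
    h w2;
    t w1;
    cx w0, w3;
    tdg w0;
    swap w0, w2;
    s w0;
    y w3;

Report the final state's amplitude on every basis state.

The final amplitudes are 0 on |0000>, sqrt(2)*I/4 on |0001>, -sqrt(2)*exp(I*pi/4)/4 on |0010>, 0 on |0011>, 0 on |0100>, -sqrt(2)*exp(I*pi/4)/4 on |0101>, -sqrt(2)/4 on |0110>, 0 on |0111>, 0 on |1000>, sqrt(2)/4 on |1001>, sqrt(2)*exp(3*I*pi/4)/4 on |1010>, 0 on |1011>, 0 on |1100>, sqrt(2)*exp(3*I*pi/4)/4 on |1101>, sqrt(2)*I/4 on |1110>, 0 on |1111>.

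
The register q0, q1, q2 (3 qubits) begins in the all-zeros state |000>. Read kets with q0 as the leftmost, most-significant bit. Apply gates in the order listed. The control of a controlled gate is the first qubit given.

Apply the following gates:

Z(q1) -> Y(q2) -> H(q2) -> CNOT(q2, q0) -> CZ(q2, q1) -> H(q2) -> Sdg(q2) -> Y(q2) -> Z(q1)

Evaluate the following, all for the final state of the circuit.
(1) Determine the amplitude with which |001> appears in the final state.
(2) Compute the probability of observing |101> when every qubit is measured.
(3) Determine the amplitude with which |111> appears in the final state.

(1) The amplitude on |001> is -1/2.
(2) Outcome |101> occurs with probability 1/4.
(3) The final state's coefficient on |111> equals 0.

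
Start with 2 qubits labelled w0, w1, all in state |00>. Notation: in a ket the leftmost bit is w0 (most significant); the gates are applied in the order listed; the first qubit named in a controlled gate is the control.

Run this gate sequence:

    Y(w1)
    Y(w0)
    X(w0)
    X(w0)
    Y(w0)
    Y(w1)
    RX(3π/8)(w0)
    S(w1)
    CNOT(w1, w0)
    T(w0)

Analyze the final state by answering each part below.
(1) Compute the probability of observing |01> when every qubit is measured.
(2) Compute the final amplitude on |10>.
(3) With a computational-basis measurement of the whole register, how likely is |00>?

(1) The probability of measuring |01> is 0. Key observation: the block from step 1 through step 6 cancels to the identity and can be dropped.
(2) The final state's coefficient on |10> equals -exp(3*I*pi/4)*sin(3*pi/16).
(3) Outcome |00> occurs with probability cos(3*pi/16)**2.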